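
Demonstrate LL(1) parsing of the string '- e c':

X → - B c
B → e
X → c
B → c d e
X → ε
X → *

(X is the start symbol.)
Stack is shown with the top on the left.

Stack    Input    Action
------------------------
X $      - e c $  output X → - B c
- B c $  - e c $  match '-'
B c $    e c $    output B → e
e c $    e c $    match 'e'
c $      c $      match 'c'
$        $        accept

The string is accepted.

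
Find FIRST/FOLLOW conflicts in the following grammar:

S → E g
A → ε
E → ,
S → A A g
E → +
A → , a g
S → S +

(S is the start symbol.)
Yes. A → ',' a g with FOLLOW(A) on { ',' }

A FIRST/FOLLOW conflict occurs when a non-terminal N has a nullable alternative N → β (β ⇒* ε) and another alternative N → α with FIRST(α) ∩ FOLLOW(N) ≠ ∅: on such a lookahead the parser cannot decide between expanding α and letting N vanish via β.

Nullable non-terminals: A.

A: nullable alternative(s) A → ε; FOLLOW(A) = { ',', 'g' }
  A → ε: FIRST \ {ε} = { } — this is the only nullable alternative, skip
  A → , a g: FIRST \ {ε} = { ',' } — overlaps FOLLOW(A) on { ',' }: CONFLICT

E, S have no nullable alternative, so no FIRST/FOLLOW check is needed there.

So the grammar has 1 FIRST/FOLLOW conflict (marked CONFLICT above).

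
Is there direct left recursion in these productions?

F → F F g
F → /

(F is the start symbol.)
Yes, F is left-recursive

F → F F g: LEFT RECURSIVE (starts with F)
F → /: starts with '/'

The grammar has direct left recursion on: F.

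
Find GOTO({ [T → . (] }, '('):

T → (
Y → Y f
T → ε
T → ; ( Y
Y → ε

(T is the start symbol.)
GOTO(I, '(') = CLOSURE({ [A → αX.β] : [A → α.Xβ] ∈ I, X = '(' })

Items with dot before '(', with the dot advanced:
  [T → . (] → [T → ( .]
Closure adds nothing (no advanced item has the dot before a non-terminal).

GOTO = { [T → ( .] }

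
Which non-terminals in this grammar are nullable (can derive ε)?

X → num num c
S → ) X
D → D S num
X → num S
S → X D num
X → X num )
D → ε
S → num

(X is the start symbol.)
ε-productions: D → ε
So D is immediately nullable.
No further non-terminal can be added: every production for the remaining non-terminals contains a terminal or a non-nullable non-terminal.
Nullable = { 'D' }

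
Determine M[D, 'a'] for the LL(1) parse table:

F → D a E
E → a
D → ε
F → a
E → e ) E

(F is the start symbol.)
To find M[D, 'a'], we find productions for D where 'a' is in the predict set (PREDICT(N → α) = (FIRST(α) \ {ε}) ∪ (FOLLOW(N) if α ⇒* ε)).

Relevant sets:
  FOLLOW(D) = { 'a' }

D → ε: PREDICT = { 'a' }
  'a' is in predict set, so this production goes in M[D, 'a']

M[D, 'a'] = D → ε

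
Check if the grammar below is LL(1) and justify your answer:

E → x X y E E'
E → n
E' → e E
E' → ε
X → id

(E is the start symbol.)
No. Predict set conflict for E': { 'e' }

A grammar is LL(1) if for each non-terminal N with multiple productions, the predict sets of those productions are pairwise disjoint, where PREDICT(N → α) = (FIRST(α) \ {ε}) ∪ (FOLLOW(N) if α ⇒* ε).

Relevant sets:
  FOLLOW(E') = { $, 'e' }

For E:
  PREDICT(E → x X y E E') = { 'x' }
  PREDICT(E → n) = { 'n' }
For E':
  PREDICT(E' → e E) = { 'e' }
  PREDICT(E' → ε) = { $, 'e' }
X has a single production, so nothing to check there.

Conflict found: Predict set conflict for E': { 'e' }
The grammar is NOT LL(1).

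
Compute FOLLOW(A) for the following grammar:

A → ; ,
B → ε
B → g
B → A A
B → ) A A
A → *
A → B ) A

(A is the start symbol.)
To compute FOLLOW(A), find every occurrence of A on a right-hand side N → α A β: add FIRST(β) \ {ε}, and if β is empty or nullable also add FOLLOW(N). Iterate to a fixed point.

A is the start symbol, so $ ∈ FOLLOW(A).
In B → A A: A is followed by A, add FIRST(A) \ {ε} = { ')', '*', ';', 'g' }
In B → A A: A is at the end, add FOLLOW(B)
In B → ) A A: A is followed by A, add FIRST(A) \ {ε} = { ')', '*', ';', 'g' }
In B → ) A A: A is at the end, add FOLLOW(B)
In A → B ) A: A is at the end; this adds FOLLOW(A) to itself — nothing new

The FOLLOW sets referred to above (computed the same way, to a fixed point):
  FOLLOW(B) = { ')' }

Taking the union: FOLLOW(A) = { $, ')', '*', ';', 'g' }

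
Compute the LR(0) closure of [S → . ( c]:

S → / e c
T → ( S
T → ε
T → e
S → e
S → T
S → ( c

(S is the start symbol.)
To compute CLOSURE, for each item [A → α.Bβ] where B is a non-terminal, add [B → .γ] for all productions B → γ; repeat for the newly added items until nothing changes.

Start with: [S → . ( c]
The dot precedes the terminal '(', so nothing is added.

CLOSURE = { [S → . ( c] }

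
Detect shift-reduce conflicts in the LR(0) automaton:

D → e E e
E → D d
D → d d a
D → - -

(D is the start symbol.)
A shift-reduce conflict occurs when an LR(0) state has both:
  - a complete (reduce) item [A → α .] (dot at the end), and
  - a shift item [B → β . c γ] (dot before a terminal).

Augment with D' → D and build the canonical LR(0) collection (I0 = CLOSURE({[D' → . D]}), then GOTO on every symbol after a dot until no new states appear). It has 12 states:
  I0: { [D → . - -], [D → . d d a], [D → . e E e], [D' → . D] }  — shift
  I1: { [D → - . -] }  — shift
  I2: { [D' → D .] }  — accept
  I3: { [D → d . d a] }  — shift
  I4: { [D → . - -], [D → . d d a], [D → . e E e], [D → e . E e], [E → . D d] }  — shift
  I5: { [E → D . d] }  — shift
  I6: { [D → e E . e] }  — shift
  I7: { [D → e E e .] }  — reduce
  I8: { [E → D d .] }  — reduce
  I9: { [D → d d . a] }  — shift
  I10: { [D → d d a .] }  — reduce
  I11: { [D → - - .] }  — reduce

No state contains both a complete item and a shift item.

Answer: No shift-reduce conflicts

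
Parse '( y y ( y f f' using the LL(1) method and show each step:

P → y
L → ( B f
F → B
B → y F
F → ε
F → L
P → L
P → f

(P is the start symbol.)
LL(1) parsing maintains a stack (initially the start symbol over $) and the input. At each step: if the stack top is a terminal, match it against the current input token; if it is a non-terminal N, replace it with the RHS of M[N, lookahead] (the unique production whose predict set contains the lookahead).

Stack is shown with the top on the left.

Stack      Input            Action
----------------------------------
P $        ( y y ( y f f $  output P → L
L $        ( y y ( y f f $  output L → ( B f
( B f $    ( y y ( y f f $  match '('
B f $      y y ( y f f $    output B → y F
y F f $    y y ( y f f $    match 'y'
F f $      y ( y f f $      output F → B
B f $      y ( y f f $      output B → y F
y F f $    y ( y f f $      match 'y'
F f $      ( y f f $        output F → L
L f $      ( y f f $        output L → ( B f
( B f f $  ( y f f $        match '('
B f f $    y f f $          output B → y F
y F f f $  y f f $          match 'y'
F f f $    f f $            output F → ε
f f $      f f $            match 'f'
f $        f $              match 'f'
$          $                accept

The string is accepted.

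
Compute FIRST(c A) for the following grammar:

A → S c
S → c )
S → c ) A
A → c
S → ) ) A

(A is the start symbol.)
To compute FIRST(c A), process the symbols left to right:
Symbol c is a terminal. Add 'c' and stop.
FIRST(c A) = { 'c' }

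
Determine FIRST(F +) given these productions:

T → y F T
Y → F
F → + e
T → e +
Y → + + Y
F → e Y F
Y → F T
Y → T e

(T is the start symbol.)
{ '+', 'e' }

FIRST sets of the non-terminals involved (from the grammar, by fixed-point iteration):
  FIRST(F) = { '+', 'e' }

To compute FIRST(F +), process the symbols left to right:
Symbol F is a non-terminal. Add FIRST(F) \ {ε} = { '+', 'e' }
F is not nullable (ε ∉ FIRST(F)), so stop here.
FIRST(F +) = { '+', 'e' }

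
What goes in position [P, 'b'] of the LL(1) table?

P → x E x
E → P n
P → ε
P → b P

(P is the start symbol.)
P → b P

To find M[P, 'b'], we find productions for P where 'b' is in the predict set (PREDICT(N → α) = (FIRST(α) \ {ε}) ∪ (FOLLOW(N) if α ⇒* ε)).

Relevant sets:
  FOLLOW(P) = { $, 'n' }

P → x E x: PREDICT = { 'x' }
P → ε: PREDICT = { $, 'n' }
P → b P: PREDICT = { 'b' }
  'b' is in predict set, so this production goes in M[P, 'b']

M[P, 'b'] = P → b P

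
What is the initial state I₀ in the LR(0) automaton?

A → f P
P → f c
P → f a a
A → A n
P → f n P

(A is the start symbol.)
{ [A → . A n], [A → . f P], [A' → . A] }

First, augment the grammar with A' → A
I₀ = CLOSURE({ [A' → . A] }):
  [A' → . A] has the dot before A: add [A → . f P], [A → . A n]
No further items can be added.

I₀ = { [A → . A n], [A → . f P], [A' → . A] }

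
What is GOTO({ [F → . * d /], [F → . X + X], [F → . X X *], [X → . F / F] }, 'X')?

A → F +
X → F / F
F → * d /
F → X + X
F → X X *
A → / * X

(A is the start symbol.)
{ [F → . * d /], [F → . X + X], [F → . X X *], [F → X . + X], [F → X . X *], [X → . F / F] }

GOTO(I, 'X') = CLOSURE({ [A → αX.β] : [A → α.Xβ] ∈ I, X = 'X' })

Items with dot before 'X', with the dot advanced:
  [F → . X + X] → [F → X . + X]
  [F → . X X *] → [F → X . X *]
Closure of the advanced items:
  [F → X . X *] has the dot before X: add [X → . F / F]
  [X → . F / F] has the dot before F: add [F → . * d /], [F → . X + X], [F → . X X *]

GOTO = { [F → . * d /], [F → . X + X], [F → . X X *], [F → X . + X], [F → X . X *], [X → . F / F] }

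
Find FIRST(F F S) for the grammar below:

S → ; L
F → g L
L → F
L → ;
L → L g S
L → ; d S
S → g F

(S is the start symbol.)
{ 'g' }

FIRST sets of the non-terminals involved (from the grammar, by fixed-point iteration):
  FIRST(F) = { 'g' }

To compute FIRST(F F S), process the symbols left to right:
Symbol F is a non-terminal. Add FIRST(F) \ {ε} = { 'g' }
F is not nullable (ε ∉ FIRST(F)), so stop here.
FIRST(F F S) = { 'g' }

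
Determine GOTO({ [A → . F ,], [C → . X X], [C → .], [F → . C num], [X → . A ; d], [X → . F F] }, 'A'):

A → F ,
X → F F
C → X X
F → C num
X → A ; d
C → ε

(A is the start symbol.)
GOTO(I, 'A') = CLOSURE({ [A → αX.β] : [A → α.Xβ] ∈ I, X = 'A' })

Items with dot before 'A', with the dot advanced:
  [X → . A ; d] → [X → A . ; d]
Closure adds nothing (no advanced item has the dot before a non-terminal).

GOTO = { [X → A . ; d] }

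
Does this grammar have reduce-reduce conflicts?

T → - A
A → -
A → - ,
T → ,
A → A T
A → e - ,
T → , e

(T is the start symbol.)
A reduce-reduce conflict occurs when an LR(0) state has two complete items [A → α .] and [B → β .] — both call for a reduction, and with no lookahead the parser cannot choose between them.

Augment with T' → T and build the canonical LR(0) collection (I0 = CLOSURE({[T' → . T]}), then GOTO on every symbol after a dot until no new states appear). It has 12 states:
  I0: { [T → . , e], [T → . ,], [T → . - A], [T' → . T] }  — shift
  I1: { [T → , . e], [T → , .] }  — shift, reduce
  I2: { [A → . - ,], [A → . -], [A → . A T], [A → . e - ,], [T → - . A] }  — shift
  I3: { [T' → T .] }  — accept
  I4: { [A → - . ,], [A → - .] }  — shift, reduce
  I5: { [A → A . T], [T → - A .], [T → . , e], [T → . ,], [T → . - A] }  — shift, reduce
  I6: { [A → e . - ,] }  — shift
  I7: { [A → e - . ,] }  — shift
  I8: { [A → e - , .] }  — reduce
  I9: { [A → A T .] }  — reduce
  I10: { [A → - , .] }  — reduce
  I11: { [T → , e .] }  — reduce

No state contains more than one complete item.

Answer: No reduce-reduce conflicts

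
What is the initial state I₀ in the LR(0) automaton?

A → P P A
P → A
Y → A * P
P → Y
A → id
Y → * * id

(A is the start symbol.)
{ [A → . P P A], [A → . id], [A' → . A], [P → . A], [P → . Y], [Y → . * * id], [Y → . A * P] }

First, augment the grammar with A' → A
I₀ = CLOSURE({ [A' → . A] }):
  [A' → . A] has the dot before A: add [A → . P P A], [A → . id]
  [A → . P P A] has the dot before P: add [P → . A], [P → . Y]
  [P → . Y] has the dot before Y: add [Y → . A * P], [Y → . * * id]
No further items can be added.

I₀ = { [A → . P P A], [A → . id], [A' → . A], [P → . A], [P → . Y], [Y → . * * id], [Y → . A * P] }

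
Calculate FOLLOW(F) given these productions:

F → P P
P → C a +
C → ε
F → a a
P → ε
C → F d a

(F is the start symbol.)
{ $, 'd' }

To compute FOLLOW(F), find every occurrence of F on a right-hand side N → α F β: add FIRST(β) \ {ε}, and if β is empty or nullable also add FOLLOW(N). Iterate to a fixed point.

F is the start symbol, so $ ∈ FOLLOW(F).
In C → F d a: F is followed by d a, add FIRST(d a) \ {ε} = { 'd' }

Taking the union: FOLLOW(F) = { $, 'd' }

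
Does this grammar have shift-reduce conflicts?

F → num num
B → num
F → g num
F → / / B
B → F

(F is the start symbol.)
A shift-reduce conflict occurs when an LR(0) state has both:
  - a complete (reduce) item [A → α .] (dot at the end), and
  - a shift item [B → β . c γ] (dot before a terminal).

Augment with F' → F and build the canonical LR(0) collection (I0 = CLOSURE({[F' → . F]}), then GOTO on every symbol after a dot until no new states appear). It has 11 states:
  I0: { [F → . / / B], [F → . g num], [F → . num num], [F' → . F] }  — shift
  I1: { [F → / . / B] }  — shift
  I2: { [F' → F .] }  — accept
  I3: { [F → g . num] }  — shift
  I4: { [F → num . num] }  — shift
  I5: { [F → num num .] }  — reduce
  I6: { [F → g num .] }  — reduce
  I7: { [B → . F], [B → . num], [F → . / / B], [F → . g num], [F → . num num], [F → / / . B] }  — shift
  I8: { [F → / / B .] }  — reduce
  I9: { [B → F .] }  — reduce
  I10: { [B → num .], [F → num . num] }  — shift, reduce

I10 contains reduce item [B → num .] and shift item [F → num . num] — shift-reduce conflict.

Answer: Yes — I10: [B → num .] vs [F → num . num]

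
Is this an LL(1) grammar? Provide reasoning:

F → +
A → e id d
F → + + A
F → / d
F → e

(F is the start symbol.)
For F:
  PREDICT(F → '+') = { '+' }
  PREDICT(F → '+' '+' A) = { '+' }
  PREDICT(F → '/' d) = { '/' }
  PREDICT(F → e) = { 'e' }
A has a single production, so nothing to check there.

Conflict found: Predict set conflict for F: { '+' }
The grammar is NOT LL(1).

Answer: No. Predict set conflict for F: { '+' }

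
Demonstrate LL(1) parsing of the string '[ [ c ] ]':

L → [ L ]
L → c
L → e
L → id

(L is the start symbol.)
Stack is shown with the top on the left.

Stack      Input        Action
------------------------------
L $        [ [ c ] ] $  output L → [ L ]
[ L ] $    [ [ c ] ] $  match '['
L ] $      [ c ] ] $    output L → [ L ]
[ L ] ] $  [ c ] ] $    match '['
L ] ] $    c ] ] $      output L → c
c ] ] $    c ] ] $      match 'c'
] ] $      ] ] $        match ']'
] $        ] $          match ']'
$          $            accept

The string is accepted.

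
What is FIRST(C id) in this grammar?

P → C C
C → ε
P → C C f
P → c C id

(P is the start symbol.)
FIRST sets of the non-terminals involved (from the grammar, by fixed-point iteration):
  FIRST(C) = { ε }

To compute FIRST(C id), process the symbols left to right:
Symbol C is a non-terminal. Add FIRST(C) \ {ε} = { }
C is nullable (ε ∈ FIRST(C)), continue to the next symbol.
Symbol id is a terminal. Add 'id' and stop.
FIRST(C id) = { 'id' }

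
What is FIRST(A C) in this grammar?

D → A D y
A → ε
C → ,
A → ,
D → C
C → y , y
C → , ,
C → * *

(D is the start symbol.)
FIRST sets of the non-terminals involved (from the grammar, by fixed-point iteration):
  FIRST(A) = { ',', ε }
  FIRST(C) = { '*', ',', 'y' }

To compute FIRST(A C), process the symbols left to right:
Symbol A is a non-terminal. Add FIRST(A) \ {ε} = { ',' }
A is nullable (ε ∈ FIRST(A)), continue to the next symbol.
Symbol C is a non-terminal. Add FIRST(C) \ {ε} = { '*', ',', 'y' }
C is not nullable (ε ∉ FIRST(C)), so stop here.
FIRST(A C) = { '*', ',', 'y' }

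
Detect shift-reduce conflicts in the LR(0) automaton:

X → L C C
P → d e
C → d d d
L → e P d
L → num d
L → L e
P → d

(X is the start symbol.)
Yes — I7: [P → d .] vs [P → d . e]

Augment with X' → X and build the canonical LR(0) collection (I0 = CLOSURE({[X' → . X]}), then GOTO on every symbol after a dot until no new states appear). It has 16 states:
  I0: { [L → . L e], [L → . e P d], [L → . num d], [X → . L C C], [X' → . X] }  — shift
  I1: { [C → . d d d], [L → L . e], [X → L . C C] }  — shift
  I2: { [X' → X .] }  — accept
  I3: { [L → e . P d], [P → . d e], [P → . d] }  — shift
  I4: { [L → num . d] }  — shift
  I5: { [L → num d .] }  — reduce
  I6: { [L → e P . d] }  — shift
  I7: { [P → d . e], [P → d .] }  — shift, reduce
  I8: { [P → d e .] }  — reduce
  I9: { [L → e P d .] }  — reduce
  I10: { [C → . d d d], [X → L C . C] }  — shift
  I11: { [C → d . d d] }  — shift
  I12: { [L → L e .] }  — reduce
  I13: { [C → d d . d] }  — shift
  I14: { [C → d d d .] }  — reduce
  I15: { [X → L C C .] }  — reduce

I7 contains reduce item [P → d .] and shift item [P → d . e] — shift-reduce conflict.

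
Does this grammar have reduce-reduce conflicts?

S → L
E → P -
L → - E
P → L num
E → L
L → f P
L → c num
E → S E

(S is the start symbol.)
A reduce-reduce conflict occurs when an LR(0) state has two complete items [A → α .] and [B → β .] — both call for a reduction, and with no lookahead the parser cannot choose between them.

Augment with S' → S and build the canonical LR(0) collection (I0 = CLOSURE({[S' → . S]}), then GOTO on every symbol after a dot until no new states appear). It has 16 states:
  I0: { [L → . - E], [L → . c num], [L → . f P], [S → . L], [S' → . S] }  — shift
  I1: { [E → . L], [E → . P -], [E → . S E], [L → - . E], [L → . - E], [L → . c num], [L → . f P], [P → . L num], [S → . L] }  — shift
  I2: { [S → L .] }  — reduce
  I3: { [S' → S .] }  — accept
  I4: { [L → c . num] }  — shift
  I5: { [L → . - E], [L → . c num], [L → . f P], [L → f . P], [P → . L num] }  — shift
  I6: { [P → L . num] }  — shift
  I7: { [L → f P .] }  — reduce
  I8: { [P → L num .] }  — reduce
  I9: { [L → c num .] }  — reduce
  I10: { [L → - E .] }  — reduce
  I11: { [E → L .], [P → L . num], [S → L .] }  — shift, 2 reduces
  I12: { [E → P . -] }  — shift
  I13: { [E → . L], [E → . P -], [E → . S E], [E → S . E], [L → . - E], [L → . c num], [L → . f P], [P → . L num], [S → . L] }  — shift
  I14: { [E → S E .] }  — reduce
  I15: { [E → P - .] }  — reduce

I11 contains complete items [E → L .], [S → L .] — reduce-reduce conflict.

Answer: Yes — I11: [E → L .] vs [S → L .]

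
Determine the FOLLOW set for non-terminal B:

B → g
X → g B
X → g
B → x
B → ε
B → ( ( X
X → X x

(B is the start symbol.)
B is the start symbol, so $ ∈ FOLLOW(B).
In X → g B: B is at the end, add FOLLOW(X)

The FOLLOW sets referred to above (computed the same way, to a fixed point):
  FOLLOW(X) = { $, 'x' }

Taking the union: FOLLOW(B) = { $, 'x' }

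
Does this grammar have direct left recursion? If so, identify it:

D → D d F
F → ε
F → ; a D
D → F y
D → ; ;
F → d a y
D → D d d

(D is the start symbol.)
Yes, D is left-recursive

Direct left recursion occurs when N → N α for some non-terminal N (the right-hand side begins with the left-hand side itself).

D → D d F: LEFT RECURSIVE (starts with D)
F → ε: starts with ε
F → ; a D: starts with ';'
D → F y: starts with F
D → ; ;: starts with ';'
F → d a y: starts with d
D → D d d: LEFT RECURSIVE (starts with D)

The grammar has direct left recursion on: D.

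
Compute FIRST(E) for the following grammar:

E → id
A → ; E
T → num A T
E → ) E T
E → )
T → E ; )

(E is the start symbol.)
To compute FIRST(E), examine every production with E on the left-hand side, reading each right-hand side left to right until a non-nullable symbol is reached.

From E → id:
  - id is a terminal: add 'id' and stop
From E → ) E T:
  - ')' is a terminal: add ')' and stop
From E → ):
  - ')' is a terminal: add ')' and stop

Collecting: FIRST(E) = { ')', 'id' }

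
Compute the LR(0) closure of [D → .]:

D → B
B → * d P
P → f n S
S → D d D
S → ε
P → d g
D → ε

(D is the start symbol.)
Start with: [D → .]
The dot is at the end, so nothing is added.

CLOSURE = { [D → .] }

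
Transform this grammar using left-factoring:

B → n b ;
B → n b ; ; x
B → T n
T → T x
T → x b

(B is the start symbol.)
Left-factoring transforms A → αβ₁ | αβ₂ into A → αA' and A' → β₁ | β₂
(α is the longest common prefix among the alternatives). Repeat until
no nonterminal has two alternatives with a common prefix.

Round 1: B has alternatives sharing prefix 'n b ;'. Introduce B': B → n b ; B'
  Add: B' → ε
  Add: B' → ; x

No remaining common prefixes — done.

Resulting grammar:
B → n b ; B'
B' → ε
B' → ; x
B → T n
T → T x
T → x b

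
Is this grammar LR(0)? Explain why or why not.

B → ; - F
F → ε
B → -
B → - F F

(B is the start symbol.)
A grammar is LR(0) if no state in the canonical LR(0) collection has:
  - both a shift item (dot before a terminal) and a complete item (shift-reduce conflict), or
  - two or more complete items (reduce-reduce conflict; the accept item [B' → B .] counts as a complete item here).

Augment with B' → B and build the canonical LR(0) collection (I0 = CLOSURE({[B' → . B]}), then GOTO on every symbol after a dot until no new states appear). It has 8 states:
  I0: { [B → . - F F], [B → . -], [B → . ; - F], [B' → . B] }  — shift
  I1: { [B → - . F F], [B → - .], [F → .] }  — 2 reduces
  I2: { [B → ; . - F] }  — shift
  I3: { [B' → B .] }  — accept
  I4: { [B → ; - . F], [F → .] }  — reduce
  I5: { [B → ; - F .] }  — reduce
  I6: { [B → - F . F], [F → .] }  — reduce
  I7: { [B → - F F .] }  — reduce

Conflict in state I1:
  Reduce-reduce conflict: [B → - .] and [F → .]
So the grammar is NOT LR(0).

Answer: No. Reduce-reduce conflict: [B → - .] and [F → .]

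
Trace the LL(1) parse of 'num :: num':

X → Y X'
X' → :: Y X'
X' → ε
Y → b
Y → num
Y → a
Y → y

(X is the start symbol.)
LL(1) parsing maintains a stack (initially the start symbol over $) and the input. At each step: if the stack top is a terminal, match it against the current input token; if it is a non-terminal N, replace it with the RHS of M[N, lookahead] (the unique production whose predict set contains the lookahead).

Stack is shown with the top on the left.

Stack      Input         Action
-------------------------------
X $        num :: num $  output X → Y X'
Y X' $     num :: num $  output Y → num
num X' $   num :: num $  match 'num'
X' $       :: num $      output X' → :: Y X'
:: Y X' $  :: num $      match '::'
Y X' $     num $         output Y → num
num X' $   num $         match 'num'
X' $       $             output X' → ε
$          $             accept

The string is accepted.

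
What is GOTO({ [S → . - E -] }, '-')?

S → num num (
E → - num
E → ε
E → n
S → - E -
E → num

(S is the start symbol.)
GOTO(I, '-') = CLOSURE({ [A → αX.β] : [A → α.Xβ] ∈ I, X = '-' })

Items with dot before '-', with the dot advanced:
  [S → . - E -] → [S → - . E -]
Closure of the advanced items:
  [S → - . E -] has the dot before E: add [E → . - num], [E → .], [E → . n], [E → . num]

GOTO = { [E → . - num], [E → . n], [E → . num], [E → .], [S → - . E -] }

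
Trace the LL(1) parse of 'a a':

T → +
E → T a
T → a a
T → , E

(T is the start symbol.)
Stack is shown with the top on the left.

Stack  Input  Action
--------------------
T $    a a $  output T → a a
a a $  a a $  match 'a'
a $    a $    match 'a'
$      $      accept

The string is accepted.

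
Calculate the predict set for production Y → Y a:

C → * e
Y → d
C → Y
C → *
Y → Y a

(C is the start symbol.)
{ 'd' }

PREDICT(Y → Y a) = (FIRST(RHS) \ {ε}) ∪ (FOLLOW(Y) if ε ∈ FIRST(RHS), i.e. RHS ⇒* ε)
FIRST(Y) = { 'd' }
FIRST(Y a) = { 'd' }
ε ∉ FIRST(Y a), so FOLLOW(Y) is not added.
PREDICT(Y → Y a) = { 'd' }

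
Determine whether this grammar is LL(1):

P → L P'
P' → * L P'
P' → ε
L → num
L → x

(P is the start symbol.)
Yes, the grammar is LL(1).

A grammar is LL(1) if for each non-terminal N with multiple productions, the predict sets of those productions are pairwise disjoint, where PREDICT(N → α) = (FIRST(α) \ {ε}) ∪ (FOLLOW(N) if α ⇒* ε).

Relevant sets:
  FOLLOW(P') = { $ }

For P':
  PREDICT(P' → '*' L P') = { '*' }
  PREDICT(P' → ε) = { $ }
For L:
  PREDICT(L → num) = { 'num' }
  PREDICT(L → x) = { 'x' }
P has a single production, so nothing to check there.

All predict sets are disjoint. The grammar IS LL(1).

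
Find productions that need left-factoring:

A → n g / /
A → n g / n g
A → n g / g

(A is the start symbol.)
Yes, A has productions with common prefix 'n g /'

Left-factoring is needed when two productions for the same non-terminal
share a common prefix on the right-hand side.

Productions for A:
  A → n g / /
  A → n g / n g
  A → n g / g

Found common prefix 'n g /' in productions for A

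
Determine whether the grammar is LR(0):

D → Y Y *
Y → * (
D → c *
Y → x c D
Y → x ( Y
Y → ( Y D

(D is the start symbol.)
Augment with D' → D and build the canonical LR(0) collection (I0 = CLOSURE({[D' → . D]}), then GOTO on every symbol after a dot until no new states appear). It has 17 states:
  I0: { [D → . Y Y *], [D → . c *], [D' → . D], [Y → . ( Y D], [Y → . * (], [Y → . x ( Y], [Y → . x c D] }  — shift
  I1: { [Y → ( . Y D], [Y → . ( Y D], [Y → . * (], [Y → . x ( Y], [Y → . x c D] }  — shift
  I2: { [Y → * . (] }  — shift
  I3: { [D' → D .] }  — accept
  I4: { [D → Y . Y *], [Y → . ( Y D], [Y → . * (], [Y → . x ( Y], [Y → . x c D] }  — shift
  I5: { [D → c . *] }  — shift
  I6: { [Y → x . ( Y], [Y → x . c D] }  — shift
  I7: { [Y → . ( Y D], [Y → . * (], [Y → . x ( Y], [Y → . x c D], [Y → x ( . Y] }  — shift
  I8: { [D → . Y Y *], [D → . c *], [Y → . ( Y D], [Y → . * (], [Y → . x ( Y], [Y → . x c D], [Y → x c . D] }  — shift
  I9: { [Y → x c D .] }  — reduce
  I10: { [Y → x ( Y .] }  — reduce
  I11: { [D → c * .] }  — reduce
  I12: { [D → Y Y . *] }  — shift
  I13: { [D → Y Y * .] }  — reduce
  I14: { [Y → * ( .] }  — reduce
  I15: { [D → . Y Y *], [D → . c *], [Y → ( Y . D], [Y → . ( Y D], [Y → . * (], [Y → . x ( Y], [Y → . x c D] }  — shift
  I16: { [Y → ( Y D .] }  — reduce

Every state is either a pure shift/goto state or contains exactly one complete item and nothing to shift — no conflicts. The grammar is LR(0).

Answer: Yes, the grammar is LR(0)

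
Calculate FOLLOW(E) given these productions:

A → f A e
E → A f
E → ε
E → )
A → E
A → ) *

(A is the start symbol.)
{ $, 'e', 'f' }

In A → E: E is at the end, add FOLLOW(A)

The FOLLOW sets referred to above (computed the same way, to a fixed point):
  FOLLOW(A) = { $, 'e', 'f' }

Taking the union: FOLLOW(E) = { $, 'e', 'f' }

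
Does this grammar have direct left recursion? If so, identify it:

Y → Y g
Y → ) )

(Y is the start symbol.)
Yes, Y is left-recursive

Direct left recursion occurs when N → N α for some non-terminal N (the right-hand side begins with the left-hand side itself).

Y → Y g: LEFT RECURSIVE (starts with Y)
Y → ) ): starts with ')'

The grammar has direct left recursion on: Y.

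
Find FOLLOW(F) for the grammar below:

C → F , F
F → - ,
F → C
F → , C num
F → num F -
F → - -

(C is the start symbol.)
{ $, ',', '-', 'num' }

To compute FOLLOW(F), find every occurrence of F on a right-hand side N → α F β: add FIRST(β) \ {ε}, and if β is empty or nullable also add FOLLOW(N). Iterate to a fixed point.

In C → F , F: F is followed by ',' F, add FIRST(',' F) \ {ε} = { ',' }
In C → F , F: F is at the end, add FOLLOW(C)
In F → num F -: F is followed by '-', add FIRST('-') \ {ε} = { '-' }

The FOLLOW sets referred to above (computed the same way, to a fixed point):
  FOLLOW(C) = { $, ',', '-', 'num' }

Taking the union: FOLLOW(F) = { $, ',', '-', 'num' }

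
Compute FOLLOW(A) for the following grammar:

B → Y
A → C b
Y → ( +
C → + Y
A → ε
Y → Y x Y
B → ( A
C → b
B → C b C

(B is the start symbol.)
To compute FOLLOW(A), find every occurrence of A on a right-hand side N → α A β: add FIRST(β) \ {ε}, and if β is empty or nullable also add FOLLOW(N). Iterate to a fixed point.

In B → ( A: A is at the end, add FOLLOW(B)

The FOLLOW sets referred to above (computed the same way, to a fixed point):
  FOLLOW(B) = { $ }

Taking the union: FOLLOW(A) = { $ }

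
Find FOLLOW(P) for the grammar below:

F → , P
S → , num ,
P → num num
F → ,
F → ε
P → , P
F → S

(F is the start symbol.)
{ $ }

To compute FOLLOW(P), find every occurrence of P on a right-hand side N → α P β: add FIRST(β) \ {ε}, and if β is empty or nullable also add FOLLOW(N). Iterate to a fixed point.

In F → , P: P is at the end, add FOLLOW(F)
In P → , P: P is at the end; this adds FOLLOW(P) to itself — nothing new

The FOLLOW sets referred to above (computed the same way, to a fixed point):
  FOLLOW(F) = { $ }

Taking the union: FOLLOW(P) = { $ }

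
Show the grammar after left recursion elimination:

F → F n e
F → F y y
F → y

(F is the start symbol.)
F → y F'
F' → n e F'
F' → y y F'
F' → ε

F is directly left-recursive. The standard transformation for
  A → A α₁ | ... | A α_m | β₁ | ... | β_n
is
  A  → β₁ A' | ... | β_n A'
  A' → α₁ A' | ... | α_m A' | ε

F → y becomes F → y F'
F → F n e becomes F' → n e F'
F → F y y becomes F' → y y F'
Add F' → ε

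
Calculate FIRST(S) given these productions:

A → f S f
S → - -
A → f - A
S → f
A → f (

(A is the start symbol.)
{ '-', 'f' }

From S → - -:
  - '-' is a terminal: add '-' and stop
From S → f:
  - f is a terminal: add 'f' and stop

Collecting: FIRST(S) = { '-', 'f' }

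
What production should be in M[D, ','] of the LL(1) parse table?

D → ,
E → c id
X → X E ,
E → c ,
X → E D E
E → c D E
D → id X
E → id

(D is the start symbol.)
D → ,

To find M[D, ','], we find productions for D where ',' is in the predict set (PREDICT(N → α) = (FIRST(α) \ {ε}) ∪ (FOLLOW(N) if α ⇒* ε)).

D → ,: PREDICT = { ',' }
  ',' is in predict set, so this production goes in M[D, ',']
D → id X: PREDICT = { 'id' }

M[D, ','] = D → ,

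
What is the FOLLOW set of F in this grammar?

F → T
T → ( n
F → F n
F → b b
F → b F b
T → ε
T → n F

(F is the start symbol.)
F is the start symbol, so $ ∈ FOLLOW(F).
In F → F n: F is followed by n, add FIRST(n) \ {ε} = { 'n' }
In F → b F b: F is followed by b, add FIRST(b) \ {ε} = { 'b' }
In T → n F: F is at the end, add FOLLOW(T)

The FOLLOW sets referred to above (computed the same way, to a fixed point):
  FOLLOW(T) = { $, 'b', 'n' }

Taking the union: FOLLOW(F) = { $, 'b', 'n' }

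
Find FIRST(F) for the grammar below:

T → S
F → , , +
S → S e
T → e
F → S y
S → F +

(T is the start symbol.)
To compute FIRST(F), examine every production with F on the left-hand side, reading each right-hand side left to right until a non-nullable symbol is reached.

FIRST sets of the other non-terminals involved (by the same procedure, iterated to a fixed point):
  FIRST(S) = { ',' }

From F → , , +:
  - ',' is a terminal: add ',' and stop
From F → S y:
  - S is a non-terminal: add FIRST(S) \ {ε} = { ',' }
    S is not nullable, so stop

Collecting: FIRST(F) = { ',' }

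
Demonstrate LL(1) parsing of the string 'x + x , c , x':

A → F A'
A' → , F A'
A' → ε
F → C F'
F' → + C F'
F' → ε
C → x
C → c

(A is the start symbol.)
LL(1) parsing maintains a stack (initially the start symbol over $) and the input. At each step: if the stack top is a terminal, match it against the current input token; if it is a non-terminal N, replace it with the RHS of M[N, lookahead] (the unique production whose predict set contains the lookahead).

Stack is shown with the top on the left.

Stack        Input            Action
------------------------------------
A $          x + x , c , x $  output A → F A'
F A' $       x + x , c , x $  output F → C F'
C F' A' $    x + x , c , x $  output C → x
x F' A' $    x + x , c , x $  match 'x'
F' A' $      + x , c , x $    output F' → + C F'
+ C F' A' $  + x , c , x $    match '+'
C F' A' $    x , c , x $      output C → x
x F' A' $    x , c , x $      match 'x'
F' A' $      , c , x $        output F' → ε
A' $         , c , x $        output A' → , F A'
, F A' $     , c , x $        match ','
F A' $       c , x $          output F → C F'
C F' A' $    c , x $          output C → c
c F' A' $    c , x $          match 'c'
F' A' $      , x $            output F' → ε
A' $         , x $            output A' → , F A'
, F A' $     , x $            match ','
F A' $       x $              output F → C F'
C F' A' $    x $              output C → x
x F' A' $    x $              match 'x'
F' A' $      $                output F' → ε
A' $         $                output A' → ε
$            $                accept

The string is accepted.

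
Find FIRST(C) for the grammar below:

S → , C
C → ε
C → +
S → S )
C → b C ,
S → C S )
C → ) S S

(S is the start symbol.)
{ ')', '+', 'b', ε }

To compute FIRST(C), examine every production with C on the left-hand side, reading each right-hand side left to right until a non-nullable symbol is reached.

From C → ε:
  - ε-production, so ε ∈ FIRST(C)
From C → +:
  - '+' is a terminal: add '+' and stop
From C → b C ,:
  - b is a terminal: add 'b' and stop
From C → ) S S:
  - ')' is a terminal: add ')' and stop

Collecting: FIRST(C) = { ')', '+', 'b', ε }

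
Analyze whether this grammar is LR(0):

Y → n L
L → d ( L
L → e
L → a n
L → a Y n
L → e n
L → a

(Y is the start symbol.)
A grammar is LR(0) if no state in the canonical LR(0) collection has:
  - both a shift item (dot before a terminal) and a complete item (shift-reduce conflict), or
  - two or more complete items (reduce-reduce conflict; the accept item [Y' → Y .] counts as a complete item here).

Augment with Y' → Y and build the canonical LR(0) collection (I0 = CLOSURE({[Y' → . Y]}), then GOTO on every symbol after a dot until no new states appear). It has 13 states:
  I0: { [Y → . n L], [Y' → . Y] }  — shift
  I1: { [Y' → Y .] }  — accept
  I2: { [L → . a Y n], [L → . a n], [L → . a], [L → . d ( L], [L → . e n], [L → . e], [Y → n . L] }  — shift
  I3: { [Y → n L .] }  — reduce
  I4: { [L → a . Y n], [L → a . n], [L → a .], [Y → . n L] }  — shift, reduce
  I5: { [L → d . ( L] }  — shift
  I6: { [L → e . n], [L → e .] }  — shift, reduce
  I7: { [L → e n .] }  — reduce
  I8: { [L → . a Y n], [L → . a n], [L → . a], [L → . d ( L], [L → . e n], [L → . e], [L → d ( . L] }  — shift
  I9: { [L → d ( L .] }  — reduce
  I10: { [L → a Y . n] }  — shift
  I11: { [L → . a Y n], [L → . a n], [L → . a], [L → . d ( L], [L → . e n], [L → . e], [L → a n .], [Y → n . L] }  — shift, reduce
  I12: { [L → a Y n .] }  — reduce

Conflict in state I4:
  Shift-reduce conflict between [L → a .] and [L → a . n]
So the grammar is NOT LR(0).

Answer: No. Shift-reduce conflict between [L → a .] and [L → a . n]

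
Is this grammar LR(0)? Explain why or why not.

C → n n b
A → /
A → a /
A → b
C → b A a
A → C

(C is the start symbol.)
A grammar is LR(0) if no state in the canonical LR(0) collection has:
  - both a shift item (dot before a terminal) and a complete item (shift-reduce conflict), or
  - two or more complete items (reduce-reduce conflict; the accept item [C' → C .] counts as a complete item here).

Augment with C' → C and build the canonical LR(0) collection (I0 = CLOSURE({[C' → . C]}), then GOTO on every symbol after a dot until no new states appear). It has 13 states:
  I0: { [C → . b A a], [C → . n n b], [C' → . C] }  — shift
  I1: { [C' → C .] }  — accept
  I2: { [A → . /], [A → . C], [A → . a /], [A → . b], [C → . b A a], [C → . n n b], [C → b . A a] }  — shift
  I3: { [C → n . n b] }  — shift
  I4: { [C → n n . b] }  — shift
  I5: { [C → n n b .] }  — reduce
  I6: { [A → / .] }  — reduce
  I7: { [C → b A . a] }  — shift
  I8: { [A → C .] }  — reduce
  I9: { [A → a . /] }  — shift
  I10: { [A → . /], [A → . C], [A → . a /], [A → . b], [A → b .], [C → . b A a], [C → . n n b], [C → b . A a] }  — shift, reduce
  I11: { [A → a / .] }  — reduce
  I12: { [C → b A a .] }  — reduce

Conflict in state I10:
  Shift-reduce conflict between [A → b .] and [A → . /]
So the grammar is NOT LR(0).

Answer: No. Shift-reduce conflict between [A → b .] and [A → . /]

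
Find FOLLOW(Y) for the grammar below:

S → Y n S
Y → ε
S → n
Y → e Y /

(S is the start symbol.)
{ '/', 'n' }

In S → Y n S: Y is followed by n S, add FIRST(n S) \ {ε} = { 'n' }
In Y → e Y /: Y is followed by '/', add FIRST('/') \ {ε} = { '/' }

Taking the union: FOLLOW(Y) = { '/', 'n' }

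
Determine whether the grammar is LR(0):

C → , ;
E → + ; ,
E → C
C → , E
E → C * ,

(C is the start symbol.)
No. Shift-reduce conflict between [E → C .] and [E → C . * ,]

Augment with C' → C and build the canonical LR(0) collection (I0 = CLOSURE({[C' → . C]}), then GOTO on every symbol after a dot until no new states appear). It has 11 states:
  I0: { [C → . , ;], [C → . , E], [C' → . C] }  — shift
  I1: { [C → , . ;], [C → , . E], [C → . , ;], [C → . , E], [E → . + ; ,], [E → . C * ,], [E → . C] }  — shift
  I2: { [C' → C .] }  — accept
  I3: { [E → + . ; ,] }  — shift
  I4: { [C → , ; .] }  — reduce
  I5: { [E → C . * ,], [E → C .] }  — shift, reduce
  I6: { [C → , E .] }  — reduce
  I7: { [E → C * . ,] }  — shift
  I8: { [E → C * , .] }  — reduce
  I9: { [E → + ; . ,] }  — shift
  I10: { [E → + ; , .] }  — reduce

Conflict in state I5:
  Shift-reduce conflict between [E → C .] and [E → C . * ,]
So the grammar is NOT LR(0).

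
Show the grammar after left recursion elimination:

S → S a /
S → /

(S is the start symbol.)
S is directly left-recursive. The standard transformation for
  A → A α₁ | ... | A α_m | β₁ | ... | β_n
is
  A  → β₁ A' | ... | β_n A'
  A' → α₁ A' | ... | α_m A' | ε

S → / becomes S → / S'
S → S a / becomes S' → a / S'
Add S' → ε

Resulting grammar:
S → / S'
S' → a / S'
S' → ε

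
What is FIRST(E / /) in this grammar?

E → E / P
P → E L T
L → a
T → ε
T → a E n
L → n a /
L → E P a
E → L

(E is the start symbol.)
{ 'a', 'n' }

FIRST sets of the non-terminals involved (from the grammar, by fixed-point iteration):
  FIRST(E) = { 'a', 'n' }

To compute FIRST(E / /), process the symbols left to right:
Symbol E is a non-terminal. Add FIRST(E) \ {ε} = { 'a', 'n' }
E is not nullable (ε ∉ FIRST(E)), so stop here.
FIRST(E / /) = { 'a', 'n' }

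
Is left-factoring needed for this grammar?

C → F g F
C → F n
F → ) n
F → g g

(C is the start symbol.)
Yes, C has productions with common prefix 'F'

Left-factoring is needed when two productions for the same non-terminal
share a common prefix on the right-hand side.

Productions for C:
  C → F g F
  C → F n
Productions for F:
  F → ) n
  F → g g

Found common prefix 'F' in productions for C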